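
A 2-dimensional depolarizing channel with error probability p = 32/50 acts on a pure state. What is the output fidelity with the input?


F = (1-p) + p/d
= (1 - 0.6400) + 0.6400/2
= 0.3600 + 0.3200
= 0.6800

0.6800


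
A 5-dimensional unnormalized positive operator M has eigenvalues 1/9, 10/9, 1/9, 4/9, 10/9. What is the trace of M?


tr(M) = sum of eigenvalues
= 1/9 + 10/9 + 1/9 + 4/9 + 10/9
= 26/9
= 2.8889

2.8889


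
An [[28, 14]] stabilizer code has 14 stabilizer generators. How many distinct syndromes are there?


Each stabilizer generator gives a binary (+1 or -1) measurement outcome.
With 14 independent generators:
Total syndromes = 2^14
= 16384

16384


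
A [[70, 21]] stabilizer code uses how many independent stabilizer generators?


For an [[n,k]] stabilizer code:
Number of stabilizer generators = n - k
= 70 - 21
= 49

49


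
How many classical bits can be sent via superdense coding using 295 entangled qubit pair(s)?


Superdense coding allows 2 classical bits per shared entangled pair.
295 pair(s) -> 2 * 295 = 590 classical bits

590


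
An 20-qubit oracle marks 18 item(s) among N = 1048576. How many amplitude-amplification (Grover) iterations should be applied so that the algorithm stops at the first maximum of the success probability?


After j Grover iterations the success probability is P(j) = sin^2((2j+1)*theta), where sin(theta) = sqrt(k/N).
N = 2^20 = 1048576, k = 18
sin(theta) = sqrt(k/N) = 0.004143203796
theta = arcsin(sqrt(k/N)) = 0.00414321565 rad
P(j) reaches its first maximum when (2j+1)*theta is as close as possible to pi/2, i.e. j = round(pi/(4*theta) - 1/2).
pi/(4*theta) - 1/2 = 189.0625
(For comparison, the common estimate pi/4 * sqrt(N/k) = 189.5630; the exact maximiser is used here.)
Optimal iterations = 189

189


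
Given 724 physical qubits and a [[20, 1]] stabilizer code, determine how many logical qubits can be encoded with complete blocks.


Each code block uses 20 physical qubits for 1 logical qubit(s).
Number of complete blocks = floor(724 / 20) = 36
Logical qubits = 36 * 1
= 36

36


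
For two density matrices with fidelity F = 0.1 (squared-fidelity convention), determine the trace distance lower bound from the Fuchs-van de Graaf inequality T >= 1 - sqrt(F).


Fuchs-van de Graaf (squared-fidelity convention): 1 - sqrt(F) <= T <= sqrt(1 - F).
Lower bound: T >= 1 - sqrt(F)
sqrt(F) = sqrt(0.1) = 0.3162
T >= 1 - 0.3162
T >= 0.6838

0.6838


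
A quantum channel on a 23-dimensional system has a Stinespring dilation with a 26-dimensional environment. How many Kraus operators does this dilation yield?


Tracing out the environment in an orthonormal basis {|i>_E} gives Kraus operators K_i = <i|_E U |0>_E.
Number of Kraus operators = dim(H_env) = d_env
= 26

26


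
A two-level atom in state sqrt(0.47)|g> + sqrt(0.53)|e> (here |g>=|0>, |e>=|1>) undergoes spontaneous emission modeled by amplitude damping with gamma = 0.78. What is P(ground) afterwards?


For amplitude damping with parameter gamma on state sqrt(a)|0> + sqrt(b)|1>:
alpha^2 = 0.47, beta^2 = 0.53
P(|0>) = alpha^2 + gamma * beta^2
= 0.47 + 0.78 * 0.53
= 0.47 + 0.4134
= 0.8834

0.8834


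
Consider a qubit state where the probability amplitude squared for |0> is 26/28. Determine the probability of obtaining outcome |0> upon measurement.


|alpha|^2 = 26/28 = 0.9286
|beta|^2 = 1 - 26/28 = 2/28 = 0.0714
P(|0>) = |alpha|^2 = 0.9286

0.9286


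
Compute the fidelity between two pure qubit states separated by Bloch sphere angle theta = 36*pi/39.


For states separated by angle theta on Bloch sphere:
F = cos^2(theta/2)
theta = 36*pi/39 = 2.8999
theta/2 = 1.4500
cos(theta/2) = 0.1205
F = 0.0145

0.0145


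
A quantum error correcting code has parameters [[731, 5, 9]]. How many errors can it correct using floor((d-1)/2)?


Code parameters: [[731, 5, 9]], distance d = 9.
Number of correctable errors = floor((d-1)/2)
= floor((9 - 1)/2)
= floor(8/2)
= 4

4


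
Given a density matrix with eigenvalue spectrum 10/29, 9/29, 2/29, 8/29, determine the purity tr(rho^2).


tr(rho^2) = sum of eigenvalues squared
= (10/29)^2 + (9/29)^2 + (2/29)^2 + (8/29)^2
= (100 + 81 + 4 + 64) / 841
= 249/841
= 0.2961

0.2961


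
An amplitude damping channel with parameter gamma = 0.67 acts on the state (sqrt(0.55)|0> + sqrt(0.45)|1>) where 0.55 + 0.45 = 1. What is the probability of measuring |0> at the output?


For amplitude damping with parameter gamma on state sqrt(a)|0> + sqrt(b)|1>:
alpha^2 = 0.55, beta^2 = 0.45
P(|0>) = alpha^2 + gamma * beta^2
= 0.55 + 0.67 * 0.45
= 0.55 + 0.3015
= 0.8515

0.8515


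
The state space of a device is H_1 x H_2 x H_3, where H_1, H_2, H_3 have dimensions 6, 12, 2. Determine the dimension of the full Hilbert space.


dim(H_1 x H_2 x H_3) = 6 * 12 * 2
= 72 * 2
= 144

144


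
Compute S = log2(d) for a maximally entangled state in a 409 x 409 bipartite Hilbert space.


For a maximally entangled state in d x d:
S = log2(d) = log2(409)
= 8.6760

8.6760


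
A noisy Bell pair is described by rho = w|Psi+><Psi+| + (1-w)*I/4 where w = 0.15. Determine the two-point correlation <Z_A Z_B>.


|Psi+> = (|01> + |10>)/sqrt(2)
For the pure Bell state, <Z_A Z_B> = -1 (Bell-state Pauli correlator).
The maximally-mixed part I/4 has tr(I/4 * P tensor P) = 0 for any traceless Pauli P.
So <Z_A Z_B>_rho = w * (-1) + (1 - w) * 0
= 0.15 * (-1)
= -0.1500

-0.1500


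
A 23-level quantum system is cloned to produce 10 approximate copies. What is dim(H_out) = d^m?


Output space = H^(tensor 10) where dim(H) = 23
dim = 23^10
= 529 (after 2 factors)
= 12167 (after 3 factors)
= 279841 (after 4 factors)
= 6436343 (after 5 factors)
= 148035889 (after 6 factors)
= 3404825447 (after 7 factors)
= 78310985281 (after 8 factors)
= 1801152661463 (after 9 factors)
= 41426511213649 (after 10 factors)
= 41426511213649

41426511213649


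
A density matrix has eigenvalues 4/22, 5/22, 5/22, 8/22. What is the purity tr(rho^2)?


tr(rho^2) = sum of eigenvalues squared
= (4/22)^2 + (5/22)^2 + (5/22)^2 + (8/22)^2
= (16 + 25 + 25 + 64) / 484
= 130/484
= 0.2686

0.2686


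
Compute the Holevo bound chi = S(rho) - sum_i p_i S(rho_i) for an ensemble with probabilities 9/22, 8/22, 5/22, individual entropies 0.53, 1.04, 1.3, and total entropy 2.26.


chi = S(rho) - sum_i p_i * S(rho_i)
Weighted entropy = 9/22 * 0.53 + 8/22 * 1.04 + 5/22 * 1.3
= 0.8905
chi = 2.26 - 0.8905
= 1.3695

1.3695


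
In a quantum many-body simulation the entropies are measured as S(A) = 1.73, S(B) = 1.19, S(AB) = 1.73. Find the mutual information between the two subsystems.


I(A:B) = S(A) + S(B) - S(AB)
= 1.73 + 1.19 - 1.73
= 1.1900

1.1900


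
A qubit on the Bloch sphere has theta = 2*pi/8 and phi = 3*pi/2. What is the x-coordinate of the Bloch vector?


theta = 0.7854, phi = 4.7124
r_x = sin(theta)*cos(phi) = 0.7071 * 0.0000
r_x = 0.0000

0.0000


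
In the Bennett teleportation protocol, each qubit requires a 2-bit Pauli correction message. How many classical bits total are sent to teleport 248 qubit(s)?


Quantum teleportation requires 2 classical bits per qubit teleported.
248 qubit(s) -> 2 * 248 = 496 classical bits

496


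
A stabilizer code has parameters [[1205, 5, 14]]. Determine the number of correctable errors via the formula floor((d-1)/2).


Code parameters: [[1205, 5, 14]], distance d = 14.
Number of correctable errors = floor((d-1)/2)
= floor((14 - 1)/2)
= floor(13/2)
= 6

6


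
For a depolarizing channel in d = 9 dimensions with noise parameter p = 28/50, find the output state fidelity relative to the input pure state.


F = (1-p) + p/d
= (1 - 0.5600) + 0.5600/9
= 0.4400 + 0.0622
= 0.5022

0.5022


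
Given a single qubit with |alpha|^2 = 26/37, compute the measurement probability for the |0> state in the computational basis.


|alpha|^2 = 26/37 = 0.7027
|beta|^2 = 1 - 26/37 = 11/37 = 0.2973
P(|0>) = |alpha|^2 = 0.7027

0.7027


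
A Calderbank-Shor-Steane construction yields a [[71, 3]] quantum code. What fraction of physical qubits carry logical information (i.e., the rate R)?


Code rate R = k/n
= 3/71
= 0.0423

0.0423


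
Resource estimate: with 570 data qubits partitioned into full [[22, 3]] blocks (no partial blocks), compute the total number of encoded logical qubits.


Each code block uses 22 physical qubits for 3 logical qubit(s).
Number of complete blocks = floor(570 / 22) = 25
Logical qubits = 25 * 3
= 75

75


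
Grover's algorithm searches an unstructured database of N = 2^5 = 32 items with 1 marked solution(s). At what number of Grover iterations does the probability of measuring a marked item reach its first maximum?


After j Grover iterations the success probability is P(j) = sin^2((2j+1)*theta), where sin(theta) = sqrt(k/N).
N = 2^5 = 32, k = 1
sin(theta) = sqrt(k/N) = 0.1767766953
theta = arcsin(sqrt(k/N)) = 0.1777106008 rad
P(j) reaches its first maximum when (2j+1)*theta is as close as possible to pi/2, i.e. j = round(pi/(4*theta) - 1/2).
pi/(4*theta) - 1/2 = 3.9195
(For comparison, the common estimate pi/4 * sqrt(N/k) = 4.4429; the exact maximiser is used here.)
Optimal iterations = 4

4


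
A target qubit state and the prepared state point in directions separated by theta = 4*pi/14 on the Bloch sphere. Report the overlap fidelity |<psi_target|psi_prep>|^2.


For states separated by angle theta on Bloch sphere:
F = cos^2(theta/2)
theta = 4*pi/14 = 0.8976
theta/2 = 0.4488
cos(theta/2) = 0.9010
F = 0.8117

0.8117


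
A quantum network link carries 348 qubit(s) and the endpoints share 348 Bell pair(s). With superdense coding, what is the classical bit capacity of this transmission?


Superdense coding allows 2 classical bits per shared entangled pair.
348 pair(s) -> 2 * 348 = 696 classical bits

696


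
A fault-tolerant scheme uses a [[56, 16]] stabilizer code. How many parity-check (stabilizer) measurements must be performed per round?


For an [[n,k]] stabilizer code:
Number of stabilizer generators = n - k
= 56 - 16
= 40

40


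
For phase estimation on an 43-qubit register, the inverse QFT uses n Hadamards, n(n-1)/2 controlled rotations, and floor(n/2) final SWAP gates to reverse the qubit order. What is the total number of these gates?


Hadamard gates: 43
Controlled rotations: n*(n-1)/2 = 43*42/2 = 903
SWAP gates: floor(n/2) = floor(43/2) = 21
Total = 43 + 903 + 21
= 967

967


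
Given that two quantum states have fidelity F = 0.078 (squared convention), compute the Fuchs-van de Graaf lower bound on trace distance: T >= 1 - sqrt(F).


Fuchs-van de Graaf (squared-fidelity convention): 1 - sqrt(F) <= T <= sqrt(1 - F).
Lower bound: T >= 1 - sqrt(F)
sqrt(F) = sqrt(0.078) = 0.2793
T >= 1 - 0.2793
T >= 0.7207

0.7207


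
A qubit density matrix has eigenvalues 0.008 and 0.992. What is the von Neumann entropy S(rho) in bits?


S = -p*log2(p) - (1-p)*log2(1-p)
p = 0.0080, 1-p = 0.9920
= -0.0080 * log2(0.0080) - 0.9920 * log2(0.9920)
= -(-0.0557) - (-0.0115)
= 0.0672

0.0672


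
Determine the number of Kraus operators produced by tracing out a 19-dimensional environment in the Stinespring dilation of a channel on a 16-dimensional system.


Tracing out the environment in an orthonormal basis {|i>_E} gives Kraus operators K_i = <i|_E U |0>_E.
Number of Kraus operators = dim(H_env) = d_env
= 19

19


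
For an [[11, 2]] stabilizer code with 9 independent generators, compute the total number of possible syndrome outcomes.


Each stabilizer generator gives a binary (+1 or -1) measurement outcome.
With 9 independent generators:
Total syndromes = 2^9
= 512

512


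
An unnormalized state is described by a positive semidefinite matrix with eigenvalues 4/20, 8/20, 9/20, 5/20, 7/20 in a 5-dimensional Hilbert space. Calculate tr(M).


tr(M) = sum of eigenvalues
= 4/20 + 8/20 + 9/20 + 5/20 + 7/20
= 33/20
= 1.6500

1.6500


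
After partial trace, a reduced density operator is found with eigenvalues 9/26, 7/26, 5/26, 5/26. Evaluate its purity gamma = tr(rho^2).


tr(rho^2) = sum of eigenvalues squared
= (9/26)^2 + (7/26)^2 + (5/26)^2 + (5/26)^2
= (81 + 49 + 25 + 25) / 676
= 180/676
= 0.2663

0.2663


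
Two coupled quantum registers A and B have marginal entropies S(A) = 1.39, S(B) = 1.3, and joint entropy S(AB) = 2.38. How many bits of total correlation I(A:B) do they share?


I(A:B) = S(A) + S(B) - S(AB)
= 1.39 + 1.3 - 2.38
= 0.3100

0.3100


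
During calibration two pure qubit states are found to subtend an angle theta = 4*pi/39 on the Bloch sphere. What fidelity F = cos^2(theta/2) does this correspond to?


For states separated by angle theta on Bloch sphere:
F = cos^2(theta/2)
theta = 4*pi/39 = 0.3222
theta/2 = 0.1611
cos(theta/2) = 0.9871
F = 0.9743

0.9743


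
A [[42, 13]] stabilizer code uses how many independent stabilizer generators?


For an [[n,k]] stabilizer code:
Number of stabilizer generators = n - k
= 42 - 13
= 29

29


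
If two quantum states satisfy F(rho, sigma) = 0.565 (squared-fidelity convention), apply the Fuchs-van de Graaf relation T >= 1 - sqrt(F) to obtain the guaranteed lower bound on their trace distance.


Fuchs-van de Graaf (squared-fidelity convention): 1 - sqrt(F) <= T <= sqrt(1 - F).
Lower bound: T >= 1 - sqrt(F)
sqrt(F) = sqrt(0.565) = 0.7517
T >= 1 - 0.7517
T >= 0.2483

0.2483


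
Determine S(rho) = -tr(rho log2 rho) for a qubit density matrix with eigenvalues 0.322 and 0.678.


S = -p*log2(p) - (1-p)*log2(1-p)
p = 0.3220, 1-p = 0.6780
= -0.3220 * log2(0.3220) - 0.6780 * log2(0.6780)
= -(-0.5264) - (-0.3801)
= 0.9065

0.9065


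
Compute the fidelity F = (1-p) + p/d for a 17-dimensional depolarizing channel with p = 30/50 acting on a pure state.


F = (1-p) + p/d
= (1 - 0.6000) + 0.6000/17
= 0.4000 + 0.0353
= 0.4353

0.4353


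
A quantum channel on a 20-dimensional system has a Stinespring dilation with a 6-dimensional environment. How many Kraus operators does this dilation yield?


Tracing out the environment in an orthonormal basis {|i>_E} gives Kraus operators K_i = <i|_E U |0>_E.
Number of Kraus operators = dim(H_env) = d_env
= 6

6


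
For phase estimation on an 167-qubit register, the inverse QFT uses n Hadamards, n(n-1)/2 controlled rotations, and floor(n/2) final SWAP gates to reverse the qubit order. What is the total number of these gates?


Hadamard gates: 167
Controlled rotations: n*(n-1)/2 = 167*166/2 = 13861
SWAP gates: floor(n/2) = floor(167/2) = 83
Total = 167 + 13861 + 83
= 14111

14111


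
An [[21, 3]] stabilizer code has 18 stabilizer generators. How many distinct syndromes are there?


Each stabilizer generator gives a binary (+1 or -1) measurement outcome.
With 18 independent generators:
Total syndromes = 2^18
= 262144

262144


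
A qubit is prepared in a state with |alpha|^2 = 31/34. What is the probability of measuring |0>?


|alpha|^2 = 31/34 = 0.9118
|beta|^2 = 1 - 31/34 = 3/34 = 0.0882
P(|0>) = |alpha|^2 = 0.9118

0.9118


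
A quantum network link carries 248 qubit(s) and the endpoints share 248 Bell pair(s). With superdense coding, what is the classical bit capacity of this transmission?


Superdense coding allows 2 classical bits per shared entangled pair.
248 pair(s) -> 2 * 248 = 496 classical bits

496


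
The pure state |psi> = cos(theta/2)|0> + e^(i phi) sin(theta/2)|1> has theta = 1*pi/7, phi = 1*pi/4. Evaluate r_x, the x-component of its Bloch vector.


theta = 0.4488, phi = 0.7854
r_x = sin(theta)*cos(phi) = 0.4339 * 0.7071
r_x = 0.3068

0.3068


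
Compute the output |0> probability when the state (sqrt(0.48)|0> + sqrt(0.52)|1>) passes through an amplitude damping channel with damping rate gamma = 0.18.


For amplitude damping with parameter gamma on state sqrt(a)|0> + sqrt(b)|1>:
alpha^2 = 0.48, beta^2 = 0.52
P(|0>) = alpha^2 + gamma * beta^2
= 0.48 + 0.18 * 0.52
= 0.48 + 0.0936
= 0.5736

0.5736


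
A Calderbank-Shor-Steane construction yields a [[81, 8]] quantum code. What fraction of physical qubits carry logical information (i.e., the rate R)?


Code rate R = k/n
= 8/81
= 0.0988

0.0988


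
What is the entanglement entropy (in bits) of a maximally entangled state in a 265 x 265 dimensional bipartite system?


For a maximally entangled state in d x d:
S = log2(d) = log2(265)
= 8.0498

8.0498


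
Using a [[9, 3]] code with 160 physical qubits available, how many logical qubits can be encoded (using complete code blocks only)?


Each code block uses 9 physical qubits for 3 logical qubit(s).
Number of complete blocks = floor(160 / 9) = 17
Logical qubits = 17 * 3
= 51

51


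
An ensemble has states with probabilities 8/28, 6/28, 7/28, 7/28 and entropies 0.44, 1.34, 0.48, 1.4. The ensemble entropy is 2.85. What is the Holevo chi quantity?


chi = S(rho) - sum_i p_i * S(rho_i)
Weighted entropy = 8/28 * 0.44 + 6/28 * 1.34 + 7/28 * 0.48 + 7/28 * 1.4
= 0.8829
chi = 2.85 - 0.8829
= 1.9671

1.9671


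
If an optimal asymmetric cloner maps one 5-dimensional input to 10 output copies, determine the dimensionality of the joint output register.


Output space = H^(tensor 10) where dim(H) = 5
dim = 5^10
= 25 (after 2 factors)
= 125 (after 3 factors)
= 625 (after 4 factors)
= 3125 (after 5 factors)
= 15625 (after 6 factors)
= 78125 (after 7 factors)
= 390625 (after 8 factors)
= 1953125 (after 9 factors)
= 9765625 (after 10 factors)
= 9765625

9765625


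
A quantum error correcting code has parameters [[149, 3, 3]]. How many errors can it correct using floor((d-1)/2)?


Code parameters: [[149, 3, 3]], distance d = 3.
Number of correctable errors = floor((d-1)/2)
= floor((3 - 1)/2)
= floor(2/2)
= 1

1


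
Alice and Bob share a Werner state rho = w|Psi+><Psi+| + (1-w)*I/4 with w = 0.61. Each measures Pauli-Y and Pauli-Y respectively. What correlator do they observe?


|Psi+> = (|01> + |10>)/sqrt(2)
For the pure Bell state, <Y_A Y_B> = +1 (Bell-state Pauli correlator).
The maximally-mixed part I/4 has tr(I/4 * P tensor P) = 0 for any traceless Pauli P.
So <Y_A Y_B>_rho = w * (+1) + (1 - w) * 0
= 0.61 * (+1)
= 0.6100

0.6100


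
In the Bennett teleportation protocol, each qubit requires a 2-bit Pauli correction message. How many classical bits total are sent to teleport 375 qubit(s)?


Quantum teleportation requires 2 classical bits per qubit teleported.
375 qubit(s) -> 2 * 375 = 750 classical bits

750


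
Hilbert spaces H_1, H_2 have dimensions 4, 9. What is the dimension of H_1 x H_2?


dim(H_1 x H_2) = 4 * 9
= 36

36


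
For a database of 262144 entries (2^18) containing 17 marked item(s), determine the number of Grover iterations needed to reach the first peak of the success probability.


After j Grover iterations the success probability is P(j) = sin^2((2j+1)*theta), where sin(theta) = sqrt(k/N).
N = 2^18 = 262144, k = 17
sin(theta) = sqrt(k/N) = 0.008052940675
theta = arcsin(sqrt(k/N)) = 0.008053027716 rad
P(j) reaches its first maximum when (2j+1)*theta is as close as possible to pi/2, i.e. j = round(pi/(4*theta) - 1/2).
pi/(4*theta) - 1/2 = 97.0283
(For comparison, the common estimate pi/4 * sqrt(N/k) = 97.5294; the exact maximiser is used here.)
Optimal iterations = 97

97


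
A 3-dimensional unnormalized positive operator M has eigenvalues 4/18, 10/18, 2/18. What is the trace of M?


tr(M) = sum of eigenvalues
= 4/18 + 10/18 + 2/18
= 16/18
= 0.8889

0.8889


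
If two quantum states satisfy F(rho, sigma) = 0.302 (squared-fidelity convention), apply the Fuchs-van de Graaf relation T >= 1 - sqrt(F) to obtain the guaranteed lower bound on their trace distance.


Fuchs-van de Graaf (squared-fidelity convention): 1 - sqrt(F) <= T <= sqrt(1 - F).
Lower bound: T >= 1 - sqrt(F)
sqrt(F) = sqrt(0.302) = 0.5495
T >= 1 - 0.5495
T >= 0.4505

0.4505


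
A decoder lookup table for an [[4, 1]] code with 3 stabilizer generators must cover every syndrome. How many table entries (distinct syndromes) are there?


Each stabilizer generator gives a binary (+1 or -1) measurement outcome.
With 3 independent generators:
Total syndromes = 2^3
= 8

8


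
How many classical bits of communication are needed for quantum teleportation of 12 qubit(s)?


Quantum teleportation requires 2 classical bits per qubit teleported.
12 qubit(s) -> 2 * 12 = 24 classical bits

24


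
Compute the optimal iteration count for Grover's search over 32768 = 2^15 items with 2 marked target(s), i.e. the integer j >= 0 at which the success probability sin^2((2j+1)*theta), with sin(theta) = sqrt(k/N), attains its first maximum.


After j Grover iterations the success probability is P(j) = sin^2((2j+1)*theta), where sin(theta) = sqrt(k/N).
N = 2^15 = 32768, k = 2
sin(theta) = sqrt(k/N) = 0.0078125
theta = arcsin(sqrt(k/N)) = 0.007812579475 rad
P(j) reaches its first maximum when (2j+1)*theta is as close as possible to pi/2, i.e. j = round(pi/(4*theta) - 1/2).
pi/(4*theta) - 1/2 = 100.0299
(For comparison, the common estimate pi/4 * sqrt(N/k) = 100.5310; the exact maximiser is used here.)
Optimal iterations = 100

100


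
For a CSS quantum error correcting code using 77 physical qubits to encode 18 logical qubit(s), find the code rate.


Code rate R = k/n
= 18/77
= 0.2338

0.2338


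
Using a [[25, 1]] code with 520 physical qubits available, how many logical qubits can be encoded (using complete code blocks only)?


Each code block uses 25 physical qubits for 1 logical qubit(s).
Number of complete blocks = floor(520 / 25) = 20
Logical qubits = 20 * 1
= 20

20


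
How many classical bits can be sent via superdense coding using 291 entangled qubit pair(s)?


Superdense coding allows 2 classical bits per shared entangled pair.
291 pair(s) -> 2 * 291 = 582 classical bits

582


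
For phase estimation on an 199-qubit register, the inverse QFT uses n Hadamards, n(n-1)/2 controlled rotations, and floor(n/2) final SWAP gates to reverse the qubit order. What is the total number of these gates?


Hadamard gates: 199
Controlled rotations: n*(n-1)/2 = 199*198/2 = 19701
SWAP gates: floor(n/2) = floor(199/2) = 99
Total = 199 + 19701 + 99
= 19999

19999


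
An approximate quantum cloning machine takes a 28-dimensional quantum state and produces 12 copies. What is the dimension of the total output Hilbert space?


Output space = H^(tensor 12) where dim(H) = 28
dim = 28^12
= 784 (after 2 factors)
= 21952 (after 3 factors)
= 614656 (after 4 factors)
= 17210368 (after 5 factors)
= 481890304 (after 6 factors)
= 13492928512 (after 7 factors)
= 377801998336 (after 8 factors)
= 10578455953408 (after 9 factors)
= 296196766695424 (after 10 factors)
= 8293509467471872 (after 11 factors)
= 232218265089212416 (after 12 factors)
= 232218265089212416

232218265089212416


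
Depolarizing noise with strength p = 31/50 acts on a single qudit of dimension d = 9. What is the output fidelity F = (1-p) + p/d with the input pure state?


F = (1-p) + p/d
= (1 - 0.6200) + 0.6200/9
= 0.3800 + 0.0689
= 0.4489

0.4489


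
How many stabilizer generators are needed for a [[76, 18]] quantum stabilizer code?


For an [[n,k]] stabilizer code:
Number of stabilizer generators = n - k
= 76 - 18
= 58

58


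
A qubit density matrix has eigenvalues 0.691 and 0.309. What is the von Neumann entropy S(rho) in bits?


S = -p*log2(p) - (1-p)*log2(1-p)
p = 0.6910, 1-p = 0.3090
= -0.6910 * log2(0.6910) - 0.3090 * log2(0.3090)
= -(-0.3685) - (-0.5235)
= 0.8920

0.8920


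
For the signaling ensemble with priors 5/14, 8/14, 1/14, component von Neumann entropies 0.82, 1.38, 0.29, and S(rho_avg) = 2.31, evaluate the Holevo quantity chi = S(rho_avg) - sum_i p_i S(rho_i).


chi = S(rho) - sum_i p_i * S(rho_i)
Weighted entropy = 5/14 * 0.82 + 8/14 * 1.38 + 1/14 * 0.29
= 1.1021
chi = 2.31 - 1.1021
= 1.2079

1.2079


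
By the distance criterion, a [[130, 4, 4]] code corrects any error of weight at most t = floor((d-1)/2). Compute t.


Code parameters: [[130, 4, 4]], distance d = 4.
Number of correctable errors = floor((d-1)/2)
= floor((4 - 1)/2)
= floor(3/2)
= 1

1


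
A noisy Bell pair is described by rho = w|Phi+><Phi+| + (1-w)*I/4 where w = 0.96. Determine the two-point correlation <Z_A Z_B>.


|Phi+> = (|00> + |11>)/sqrt(2)
For the pure Bell state, <Z_A Z_B> = +1 (Bell-state Pauli correlator).
The maximally-mixed part I/4 has tr(I/4 * P tensor P) = 0 for any traceless Pauli P.
So <Z_A Z_B>_rho = w * (+1) + (1 - w) * 0
= 0.96 * (+1)
= 0.9600

0.9600


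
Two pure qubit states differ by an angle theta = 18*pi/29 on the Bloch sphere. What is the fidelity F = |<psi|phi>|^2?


For states separated by angle theta on Bloch sphere:
F = cos^2(theta/2)
theta = 18*pi/29 = 1.9500
theta/2 = 0.9750
cos(theta/2) = 0.5612
F = 0.3149

0.3149


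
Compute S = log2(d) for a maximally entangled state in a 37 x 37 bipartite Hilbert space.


For a maximally entangled state in d x d:
S = log2(d) = log2(37)
= 5.2095

5.2095


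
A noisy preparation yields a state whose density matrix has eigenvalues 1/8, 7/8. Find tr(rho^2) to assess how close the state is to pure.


tr(rho^2) = sum of eigenvalues squared
= (1/8)^2 + (7/8)^2
= (1 + 49) / 64
= 50/64
= 0.7812

0.7812


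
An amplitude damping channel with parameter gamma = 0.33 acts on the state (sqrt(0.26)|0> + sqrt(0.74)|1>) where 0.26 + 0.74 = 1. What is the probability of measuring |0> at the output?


For amplitude damping with parameter gamma on state sqrt(a)|0> + sqrt(b)|1>:
alpha^2 = 0.26, beta^2 = 0.74
P(|0>) = alpha^2 + gamma * beta^2
= 0.26 + 0.33 * 0.74
= 0.26 + 0.2442
= 0.5042

0.5042


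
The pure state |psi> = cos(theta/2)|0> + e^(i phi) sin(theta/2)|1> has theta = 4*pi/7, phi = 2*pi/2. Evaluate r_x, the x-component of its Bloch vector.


theta = 1.7952, phi = 3.1416
r_x = sin(theta)*cos(phi) = 0.9749 * -1.0000
r_x = -0.9749

-0.9749


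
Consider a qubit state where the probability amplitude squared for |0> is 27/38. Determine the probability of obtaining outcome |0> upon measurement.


|alpha|^2 = 27/38 = 0.7105
|beta|^2 = 1 - 27/38 = 11/38 = 0.2895
P(|0>) = |alpha|^2 = 0.7105

0.7105


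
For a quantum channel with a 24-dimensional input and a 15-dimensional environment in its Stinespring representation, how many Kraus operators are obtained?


Tracing out the environment in an orthonormal basis {|i>_E} gives Kraus operators K_i = <i|_E U |0>_E.
Number of Kraus operators = dim(H_env) = d_env
= 15

15


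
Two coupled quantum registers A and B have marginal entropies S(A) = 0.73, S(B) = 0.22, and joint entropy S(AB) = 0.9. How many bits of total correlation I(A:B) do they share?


I(A:B) = S(A) + S(B) - S(AB)
= 0.73 + 0.22 - 0.9
= 0.0500

0.0500


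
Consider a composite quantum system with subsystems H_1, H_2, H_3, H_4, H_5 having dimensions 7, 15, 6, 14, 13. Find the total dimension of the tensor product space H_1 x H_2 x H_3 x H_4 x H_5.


dim(H_1 x H_2 x H_3 x H_4 x H_5) = 7 * 15 * 6 * 14 * 13
= 105 * 6 * 14 * 13
= 630 * 14 * 13
= 8820 * 13
= 114660

114660


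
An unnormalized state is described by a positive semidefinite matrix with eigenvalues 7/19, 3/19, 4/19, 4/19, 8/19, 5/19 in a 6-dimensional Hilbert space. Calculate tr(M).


tr(M) = sum of eigenvalues
= 7/19 + 3/19 + 4/19 + 4/19 + 8/19 + 5/19
= 31/19
= 1.6316

1.6316


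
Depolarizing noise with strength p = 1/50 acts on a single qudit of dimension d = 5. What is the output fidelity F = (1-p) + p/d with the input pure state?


F = (1-p) + p/d
= (1 - 0.0200) + 0.0200/5
= 0.9800 + 0.0040
= 0.9840

0.9840


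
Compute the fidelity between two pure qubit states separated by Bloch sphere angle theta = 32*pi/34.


For states separated by angle theta on Bloch sphere:
F = cos^2(theta/2)
theta = 32*pi/34 = 2.9568
theta/2 = 1.4784
cos(theta/2) = 0.0923
F = 0.0085

0.0085


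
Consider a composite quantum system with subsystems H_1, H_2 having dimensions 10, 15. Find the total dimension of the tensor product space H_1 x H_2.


dim(H_1 x H_2) = 10 * 15
= 150

150


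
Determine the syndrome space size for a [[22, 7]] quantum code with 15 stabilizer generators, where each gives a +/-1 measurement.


Each stabilizer generator gives a binary (+1 or -1) measurement outcome.
With 15 independent generators:
Total syndromes = 2^15
= 32768

32768


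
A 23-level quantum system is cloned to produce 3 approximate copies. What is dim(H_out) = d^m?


Output space = H^(tensor 3) where dim(H) = 23
dim = 23^3
= 529 (after 2 factors)
= 12167 (after 3 factors)
= 12167

12167


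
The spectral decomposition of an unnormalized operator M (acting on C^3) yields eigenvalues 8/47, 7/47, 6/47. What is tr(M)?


tr(M) = sum of eigenvalues
= 8/47 + 7/47 + 6/47
= 21/47
= 0.4468

0.4468


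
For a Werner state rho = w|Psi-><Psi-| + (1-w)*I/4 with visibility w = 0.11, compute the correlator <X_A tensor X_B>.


|Psi-> = (|01> - |10>)/sqrt(2)
For the pure Bell state, <X_A X_B> = -1 (Bell-state Pauli correlator).
The maximally-mixed part I/4 has tr(I/4 * P tensor P) = 0 for any traceless Pauli P.
So <X_A X_B>_rho = w * (-1) + (1 - w) * 0
= 0.11 * (-1)
= -0.1100

-0.1100


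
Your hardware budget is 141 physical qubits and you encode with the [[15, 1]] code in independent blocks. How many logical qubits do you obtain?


Each code block uses 15 physical qubits for 1 logical qubit(s).
Number of complete blocks = floor(141 / 15) = 9
Logical qubits = 9 * 1
= 9

9


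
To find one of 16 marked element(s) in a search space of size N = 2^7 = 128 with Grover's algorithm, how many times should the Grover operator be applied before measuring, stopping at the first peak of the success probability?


After j Grover iterations the success probability is P(j) = sin^2((2j+1)*theta), where sin(theta) = sqrt(k/N).
N = 2^7 = 128, k = 16
sin(theta) = sqrt(k/N) = 0.3535533906
theta = arcsin(sqrt(k/N)) = 0.3613671239 rad
P(j) reaches its first maximum when (2j+1)*theta is as close as possible to pi/2, i.e. j = round(pi/(4*theta) - 1/2).
pi/(4*theta) - 1/2 = 1.6734
(For comparison, the common estimate pi/4 * sqrt(N/k) = 2.2214; the exact maximiser is used here.)
Optimal iterations = 2

2


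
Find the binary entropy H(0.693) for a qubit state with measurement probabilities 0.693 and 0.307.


S = -p*log2(p) - (1-p)*log2(1-p)
p = 0.6930, 1-p = 0.3070
= -0.6930 * log2(0.6930) - 0.3070 * log2(0.3070)
= -(-0.3666) - (-0.5230)
= 0.8897

0.8897


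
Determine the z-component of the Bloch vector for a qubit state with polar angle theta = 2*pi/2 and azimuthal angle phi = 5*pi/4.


theta = 3.1416, phi = 3.9270
r_z = cos(theta) = -1.0000

-1.0000


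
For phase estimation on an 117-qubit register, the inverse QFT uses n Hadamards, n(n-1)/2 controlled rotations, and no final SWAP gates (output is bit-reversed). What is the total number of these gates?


Hadamard gates: 117
Controlled rotations: n*(n-1)/2 = 117*116/2 = 6786
SWAP gates: 0 (omitted)
Total = 117 + 6786
= 6903

6903


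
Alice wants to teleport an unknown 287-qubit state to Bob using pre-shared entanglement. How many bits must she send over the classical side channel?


Quantum teleportation requires 2 classical bits per qubit teleported.
287 qubit(s) -> 2 * 287 = 574 classical bits

574


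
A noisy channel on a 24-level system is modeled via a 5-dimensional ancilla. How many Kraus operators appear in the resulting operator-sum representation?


Tracing out the environment in an orthonormal basis {|i>_E} gives Kraus operators K_i = <i|_E U |0>_E.
Number of Kraus operators = dim(H_env) = d_env
= 5

5


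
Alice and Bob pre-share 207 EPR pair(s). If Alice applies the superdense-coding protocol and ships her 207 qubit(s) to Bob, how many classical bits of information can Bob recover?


Superdense coding allows 2 classical bits per shared entangled pair.
207 pair(s) -> 2 * 207 = 414 classical bits

414


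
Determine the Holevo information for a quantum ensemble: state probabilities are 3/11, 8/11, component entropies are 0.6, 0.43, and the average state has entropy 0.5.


chi = S(rho) - sum_i p_i * S(rho_i)
Weighted entropy = 3/11 * 0.6 + 8/11 * 0.43
= 0.4764
chi = 0.5 - 0.4764
= 0.0236

0.0236


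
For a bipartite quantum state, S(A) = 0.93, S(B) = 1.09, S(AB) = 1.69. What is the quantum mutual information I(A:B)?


I(A:B) = S(A) + S(B) - S(AB)
= 0.93 + 1.09 - 1.69
= 0.3300

0.3300


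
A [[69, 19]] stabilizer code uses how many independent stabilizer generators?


For an [[n,k]] stabilizer code:
Number of stabilizer generators = n - k
= 69 - 19
= 50

50


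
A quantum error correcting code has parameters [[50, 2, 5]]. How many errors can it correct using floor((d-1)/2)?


Code parameters: [[50, 2, 5]], distance d = 5.
Number of correctable errors = floor((d-1)/2)
= floor((5 - 1)/2)
= floor(4/2)
= 2

2


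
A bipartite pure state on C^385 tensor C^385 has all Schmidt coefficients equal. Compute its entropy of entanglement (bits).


For a maximally entangled state in d x d:
S = log2(d) = log2(385)
= 8.5887

8.5887


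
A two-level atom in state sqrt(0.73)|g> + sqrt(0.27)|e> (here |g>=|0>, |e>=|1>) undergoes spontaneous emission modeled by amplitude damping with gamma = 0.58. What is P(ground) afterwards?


For amplitude damping with parameter gamma on state sqrt(a)|0> + sqrt(b)|1>:
alpha^2 = 0.73, beta^2 = 0.27
P(|0>) = alpha^2 + gamma * beta^2
= 0.73 + 0.58 * 0.27
= 0.73 + 0.1566
= 0.8866

0.8866


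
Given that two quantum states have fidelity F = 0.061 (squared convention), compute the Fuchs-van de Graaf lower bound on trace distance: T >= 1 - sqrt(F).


Fuchs-van de Graaf (squared-fidelity convention): 1 - sqrt(F) <= T <= sqrt(1 - F).
Lower bound: T >= 1 - sqrt(F)
sqrt(F) = sqrt(0.061) = 0.2470
T >= 1 - 0.2470
T >= 0.7530

0.7530


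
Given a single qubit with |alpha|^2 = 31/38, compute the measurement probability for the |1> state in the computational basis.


|alpha|^2 = 31/38 = 0.8158
|beta|^2 = 1 - 31/38 = 7/38 = 0.1842
P(|1>) = |beta|^2 = 0.1842

0.1842


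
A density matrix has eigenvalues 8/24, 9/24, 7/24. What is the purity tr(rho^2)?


tr(rho^2) = sum of eigenvalues squared
= (8/24)^2 + (9/24)^2 + (7/24)^2
= (64 + 81 + 49) / 576
= 194/576
= 0.3368

0.3368


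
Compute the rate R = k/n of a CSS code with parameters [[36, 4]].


Code rate R = k/n
= 4/36
= 0.1111

0.1111


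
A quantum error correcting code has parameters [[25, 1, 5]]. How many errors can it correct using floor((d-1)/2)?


Code parameters: [[25, 1, 5]], distance d = 5.
Number of correctable errors = floor((d-1)/2)
= floor((5 - 1)/2)
= floor(4/2)
= 2

2


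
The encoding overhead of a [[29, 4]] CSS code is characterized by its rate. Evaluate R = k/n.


Code rate R = k/n
= 4/29
= 0.1379

0.1379


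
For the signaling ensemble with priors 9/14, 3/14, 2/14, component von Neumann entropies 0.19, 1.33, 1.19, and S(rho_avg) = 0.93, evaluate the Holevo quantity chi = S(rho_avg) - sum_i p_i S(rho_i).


chi = S(rho) - sum_i p_i * S(rho_i)
Weighted entropy = 9/14 * 0.19 + 3/14 * 1.33 + 2/14 * 1.19
= 0.5771
chi = 0.93 - 0.5771
= 0.3529

0.3529


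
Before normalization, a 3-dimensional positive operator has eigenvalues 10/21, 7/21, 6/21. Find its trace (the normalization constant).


tr(M) = sum of eigenvalues
= 10/21 + 7/21 + 6/21
= 23/21
= 1.0952

1.0952


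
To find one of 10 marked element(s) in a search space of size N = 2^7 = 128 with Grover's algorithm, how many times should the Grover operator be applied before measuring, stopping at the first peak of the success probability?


After j Grover iterations the success probability is P(j) = sin^2((2j+1)*theta), where sin(theta) = sqrt(k/N).
N = 2^7 = 128, k = 10
sin(theta) = sqrt(k/N) = 0.2795084972
theta = arcsin(sqrt(k/N)) = 0.2832821653 rad
P(j) reaches its first maximum when (2j+1)*theta is as close as possible to pi/2, i.e. j = round(pi/(4*theta) - 1/2).
pi/(4*theta) - 1/2 = 2.2725
(For comparison, the common estimate pi/4 * sqrt(N/k) = 2.8099; the exact maximiser is used here.)
Optimal iterations = 2

2


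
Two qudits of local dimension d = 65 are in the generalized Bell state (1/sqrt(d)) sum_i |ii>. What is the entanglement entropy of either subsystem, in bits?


For a maximally entangled state in d x d:
S = log2(d) = log2(65)
= 6.0224

6.0224


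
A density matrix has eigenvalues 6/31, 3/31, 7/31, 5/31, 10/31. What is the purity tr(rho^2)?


tr(rho^2) = sum of eigenvalues squared
= (6/31)^2 + (3/31)^2 + (7/31)^2 + (5/31)^2 + (10/31)^2
= (36 + 9 + 49 + 25 + 100) / 961
= 219/961
= 0.2279

0.2279


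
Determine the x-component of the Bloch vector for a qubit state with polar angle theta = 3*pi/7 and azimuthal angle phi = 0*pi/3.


theta = 1.3464, phi = 0.0000
r_x = sin(theta)*cos(phi) = 0.9749 * 1.0000
r_x = 0.9749

0.9749


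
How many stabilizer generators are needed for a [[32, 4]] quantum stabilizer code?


For an [[n,k]] stabilizer code:
Number of stabilizer generators = n - k
= 32 - 4
= 28

28


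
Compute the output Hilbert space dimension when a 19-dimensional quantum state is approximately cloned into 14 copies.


Output space = H^(tensor 14) where dim(H) = 19
dim = 19^14
= 361 (after 2 factors)
= 6859 (after 3 factors)
= 130321 (after 4 factors)
= 2476099 (after 5 factors)
= 47045881 (after 6 factors)
= 893871739 (after 7 factors)
= 16983563041 (after 8 factors)
= 322687697779 (after 9 factors)
= 6131066257801 (after 10 factors)
= 116490258898219 (after 11 factors)
= 2213314919066161 (after 12 factors)
= 42052983462257059 (after 13 factors)
= 799006685782884121 (after 14 factors)
= 799006685782884121

799006685782884121


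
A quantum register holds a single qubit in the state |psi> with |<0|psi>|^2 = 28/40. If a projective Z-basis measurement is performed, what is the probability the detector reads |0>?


|alpha|^2 = 28/40 = 0.7000
|beta|^2 = 1 - 28/40 = 12/40 = 0.3000
P(|0>) = |alpha|^2 = 0.7000

0.7000


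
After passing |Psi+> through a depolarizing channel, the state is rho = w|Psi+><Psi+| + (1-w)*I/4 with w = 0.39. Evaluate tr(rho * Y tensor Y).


|Psi+> = (|01> + |10>)/sqrt(2)
For the pure Bell state, <Y_A Y_B> = +1 (Bell-state Pauli correlator).
The maximally-mixed part I/4 has tr(I/4 * P tensor P) = 0 for any traceless Pauli P.
So <Y_A Y_B>_rho = w * (+1) + (1 - w) * 0
= 0.39 * (+1)
= 0.3900

0.3900


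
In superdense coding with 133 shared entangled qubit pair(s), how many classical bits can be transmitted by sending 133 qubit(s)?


Superdense coding allows 2 classical bits per shared entangled pair.
133 pair(s) -> 2 * 133 = 266 classical bits

266


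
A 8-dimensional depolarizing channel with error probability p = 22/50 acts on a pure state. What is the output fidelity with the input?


F = (1-p) + p/d
= (1 - 0.4400) + 0.4400/8
= 0.5600 + 0.0550
= 0.6150

0.6150


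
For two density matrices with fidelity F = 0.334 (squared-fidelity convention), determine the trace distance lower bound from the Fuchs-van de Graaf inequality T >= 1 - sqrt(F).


Fuchs-van de Graaf (squared-fidelity convention): 1 - sqrt(F) <= T <= sqrt(1 - F).
Lower bound: T >= 1 - sqrt(F)
sqrt(F) = sqrt(0.334) = 0.5779
T >= 1 - 0.5779
T >= 0.4221

0.4221


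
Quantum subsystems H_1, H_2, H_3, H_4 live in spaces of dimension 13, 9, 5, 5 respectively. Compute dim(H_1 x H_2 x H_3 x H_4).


dim(H_1 x H_2 x H_3 x H_4) = 13 * 9 * 5 * 5
= 117 * 5 * 5
= 585 * 5
= 2925

2925


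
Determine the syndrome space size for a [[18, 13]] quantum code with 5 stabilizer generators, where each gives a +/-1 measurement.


Each stabilizer generator gives a binary (+1 or -1) measurement outcome.
With 5 independent generators:
Total syndromes = 2^5
= 32

32


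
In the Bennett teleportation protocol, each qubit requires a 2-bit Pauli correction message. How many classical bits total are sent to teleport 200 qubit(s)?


Quantum teleportation requires 2 classical bits per qubit teleported.
200 qubit(s) -> 2 * 200 = 400 classical bits

400
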